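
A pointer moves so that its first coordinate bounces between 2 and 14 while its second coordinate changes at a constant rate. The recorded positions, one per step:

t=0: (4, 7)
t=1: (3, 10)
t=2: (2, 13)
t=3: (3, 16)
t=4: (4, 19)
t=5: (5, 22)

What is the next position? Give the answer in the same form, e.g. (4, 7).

(6, 25)

The first coordinate travels 1 per step and bounces off the walls at 2 and 14.
  step 6: 5 → 6
The second coordinate changes by +3 each step: at step 6 it is 25.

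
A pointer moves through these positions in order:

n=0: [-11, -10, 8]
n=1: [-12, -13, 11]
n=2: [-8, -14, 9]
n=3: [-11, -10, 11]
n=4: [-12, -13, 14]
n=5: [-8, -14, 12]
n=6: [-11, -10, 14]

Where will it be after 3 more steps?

Step-to-step displacements: [-1, -3, +3], [+4, -1, -2], [-3, +4, +2], [-1, -3, +3], [+4, -1, -2], [-3, +4, +2] — a repeating cycle of length 3.
step 7: apply [-1, -3, +3] → [-12, -13, 17]
step 8: apply [+4, -1, -2] → [-8, -14, 15]
step 9: apply [-3, +4, +2] → [-11, -10, 17]

[-11, -10, 17]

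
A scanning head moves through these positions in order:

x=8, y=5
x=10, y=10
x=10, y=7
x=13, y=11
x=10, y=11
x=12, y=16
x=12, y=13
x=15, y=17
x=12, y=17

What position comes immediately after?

x=14, y=22

Differencing gives (+2, +5), (+0, -3), (+3, +4), (-3, +0), (+2, +5), (+0, -3), (+3, +4), (-3, +0). This is the pattern (+2, +5), (+0, -3), (+3, +4), (-3, +0) repeated.
step 9: apply (+2, +5) → x=14, y=22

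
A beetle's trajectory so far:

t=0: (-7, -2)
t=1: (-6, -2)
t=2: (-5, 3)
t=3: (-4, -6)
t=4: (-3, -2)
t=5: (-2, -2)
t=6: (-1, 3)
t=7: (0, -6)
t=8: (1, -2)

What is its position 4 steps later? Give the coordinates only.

(5, -2)

The first coordinate changes by +1 each step, so at step 12 it is -7 + 12·(1) = 5.
The second coordinate repeats the cycle [-2, -2, 3, -6] with period 4; step 12 mod 4 = 0, giving -2.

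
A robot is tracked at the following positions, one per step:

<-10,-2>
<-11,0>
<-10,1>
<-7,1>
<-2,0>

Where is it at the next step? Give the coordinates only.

Successive displacements: <-1,+2>, <+1,+1>, <+3,+0>, <+5,-1> — each changes by <+2,-1>.
step 5: <-2,0> + <+7,-2> → <5,-2>

<5,-2>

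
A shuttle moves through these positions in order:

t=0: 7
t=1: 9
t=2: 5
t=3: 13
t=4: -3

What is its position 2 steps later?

The jumps are +2, -4, +8, -16 — a geometric progression with ratio -2.
step 5: -3 + 32 → 29
step 6: 29 − 64 → -35

-35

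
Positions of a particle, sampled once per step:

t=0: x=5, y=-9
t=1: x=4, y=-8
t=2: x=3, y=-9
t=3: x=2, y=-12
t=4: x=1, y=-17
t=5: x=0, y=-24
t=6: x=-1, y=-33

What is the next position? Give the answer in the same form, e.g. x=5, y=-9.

Taking differences between consecutive positions: (-1, +1), (-1, -1), (-1, -3), (-1, -5), (-1, -7), (-1, -9). These grow by (+0, -2) each step.
step 7: x=-1, y=-33 + (-1, -11) → x=-2, y=-44

x=-2, y=-44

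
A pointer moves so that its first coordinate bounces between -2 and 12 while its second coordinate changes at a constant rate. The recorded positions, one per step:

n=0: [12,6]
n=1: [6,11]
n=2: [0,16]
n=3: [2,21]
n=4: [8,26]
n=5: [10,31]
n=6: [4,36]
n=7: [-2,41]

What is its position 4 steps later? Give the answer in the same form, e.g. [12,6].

[2,61]

The first coordinate travels 6 per step and bounces off the walls at -2 and 12.
  step 8: -2 → 4
  step 9: 4 → 10
  step 10: 10 → 8
  step 11: 8 → 2
The second coordinate changes by +5 each step: at step 11 it is 61.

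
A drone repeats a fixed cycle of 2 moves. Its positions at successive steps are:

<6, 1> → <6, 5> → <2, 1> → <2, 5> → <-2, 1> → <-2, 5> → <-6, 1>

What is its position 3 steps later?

Differencing gives <+0, +4>, <-4, -4>, <+0, +4>, <-4, -4>, <+0, +4>, <-4, -4>. This is the pattern <+0, +4>, <-4, -4> repeated.
step 7: apply <+0, +4> → <-6, 5>
step 8: apply <-4, -4> → <-10, 1>
step 9: apply <+0, +4> → <-10, 5>

<-10, 5>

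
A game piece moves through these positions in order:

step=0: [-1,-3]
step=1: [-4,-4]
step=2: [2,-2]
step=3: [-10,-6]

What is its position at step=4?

Consecutive displacements [-3,-1], [+6,+2], [-12,-4] scale by a factor of -2 each step.
step 4: [-10,-6] + [+24,+8] → [14,2]

[14,2]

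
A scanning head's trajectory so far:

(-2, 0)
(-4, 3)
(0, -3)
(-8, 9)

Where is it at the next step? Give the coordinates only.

Consecutive displacements (-2, +3), (+4, -6), (-8, +12) scale by a factor of -2 each step.
step 4: (-8, 9) + (+16, -24) → (8, -15)

(8, -15)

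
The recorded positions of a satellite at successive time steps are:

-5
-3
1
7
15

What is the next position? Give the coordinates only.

25

First differences are +2, +4, +6, +8; their common second difference is +2 (constant acceleration).
step 5: 15 + 10 → 25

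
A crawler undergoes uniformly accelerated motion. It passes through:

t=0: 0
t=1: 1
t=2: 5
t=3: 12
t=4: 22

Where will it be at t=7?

70

First differences are +1, +4, +7, +10; their common second difference is +3 (constant acceleration).
step 5: 22 + 13 → 35
step 6: 35 + 16 → 51
step 7: 51 + 19 → 70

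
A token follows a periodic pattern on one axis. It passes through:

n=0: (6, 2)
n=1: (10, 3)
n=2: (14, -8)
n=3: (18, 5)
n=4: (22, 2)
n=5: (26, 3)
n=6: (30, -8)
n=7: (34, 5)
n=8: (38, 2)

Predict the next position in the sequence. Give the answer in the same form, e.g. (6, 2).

(42, 3)

The first coordinate changes by +4 each step, so at step 9 it is 6 + 9·(4) = 42.
The second coordinate repeats the cycle [2, 3, -8, 5] with period 4; step 9 mod 4 = 1, giving 3.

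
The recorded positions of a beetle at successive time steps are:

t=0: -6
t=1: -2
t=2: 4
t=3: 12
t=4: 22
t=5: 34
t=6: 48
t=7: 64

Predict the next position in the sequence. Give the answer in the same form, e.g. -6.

First differences are +4, +6, +8, +10, +12, +14, +16; their common second difference is +2 (constant acceleration).
step 8: 64 + 18 → 82

82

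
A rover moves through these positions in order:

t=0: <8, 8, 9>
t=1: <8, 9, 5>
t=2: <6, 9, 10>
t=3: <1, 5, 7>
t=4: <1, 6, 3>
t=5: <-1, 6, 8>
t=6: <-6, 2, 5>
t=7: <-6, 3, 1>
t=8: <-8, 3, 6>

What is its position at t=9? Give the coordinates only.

The moves between consecutive positions are <+0, +1, -4>, <-2, +0, +5>, <-5, -4, -3>, <+0, +1, -4>, <-2, +0, +5>, <-5, -4, -3>, <+0, +1, -4>, <-2, +0, +5>; they repeat the 3-cycle [<+0, +1, -4>, <-2, +0, +5>, <-5, -4, -3>].
step 9: apply <-5, -4, -3> → <-13, -1, 3>

<-13, -1, 3>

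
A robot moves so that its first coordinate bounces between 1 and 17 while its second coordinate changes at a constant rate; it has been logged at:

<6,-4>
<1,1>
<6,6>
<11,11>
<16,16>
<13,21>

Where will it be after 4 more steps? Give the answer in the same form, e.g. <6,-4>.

The first coordinate travels 5 per step and bounces off the walls at 1 and 17.
  step 6: 13 → 8
  step 7: 8 → 3
  step 8: 3 → 4
  step 9: 4 → 9
The second coordinate changes by +5 each step: at step 9 it is 41.

<9,41>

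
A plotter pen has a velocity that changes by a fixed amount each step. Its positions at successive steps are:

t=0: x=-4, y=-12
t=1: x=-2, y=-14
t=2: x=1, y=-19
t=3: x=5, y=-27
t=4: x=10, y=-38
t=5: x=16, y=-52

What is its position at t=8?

Taking differences between consecutive positions: (+2, -2), (+3, -5), (+4, -8), (+5, -11), (+6, -14). These grow by (+1, -3) each step.
step 6: x=16, y=-52 + (+7, -17) → x=23, y=-69
step 7: x=23, y=-69 + (+8, -20) → x=31, y=-89
step 8: x=31, y=-89 + (+9, -23) → x=40, y=-112

x=40, y=-112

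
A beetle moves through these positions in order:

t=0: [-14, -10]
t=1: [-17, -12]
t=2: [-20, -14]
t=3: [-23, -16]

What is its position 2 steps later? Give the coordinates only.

[-29, -20]

Constant displacement of [-3, -2] per step.
step 4: [-23, -16] + [-3, -2] → [-26, -18]
step 5: [-26, -18] + [-3, -2] → [-29, -20]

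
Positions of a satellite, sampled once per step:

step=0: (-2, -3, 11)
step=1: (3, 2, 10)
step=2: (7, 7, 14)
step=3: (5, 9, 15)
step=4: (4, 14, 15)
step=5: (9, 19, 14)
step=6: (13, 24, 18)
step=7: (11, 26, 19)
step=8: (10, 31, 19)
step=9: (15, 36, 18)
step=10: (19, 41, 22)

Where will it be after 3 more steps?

(21, 53, 22)

Step-to-step displacements: (+5, +5, -1), (+4, +5, +4), (-2, +2, +1), (-1, +5, +0), (+5, +5, -1), (+4, +5, +4), (-2, +2, +1), (-1, +5, +0), (+5, +5, -1), (+4, +5, +4) — a repeating cycle of length 4.
step 11: apply (-2, +2, +1) → (17, 43, 23)
step 12: apply (-1, +5, +0) → (16, 48, 23)
step 13: apply (+5, +5, -1) → (21, 53, 22)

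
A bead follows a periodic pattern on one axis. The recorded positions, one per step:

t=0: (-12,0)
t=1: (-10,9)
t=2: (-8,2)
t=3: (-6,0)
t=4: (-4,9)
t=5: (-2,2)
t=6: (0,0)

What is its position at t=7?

(2,9)

First: linear, +2 per step → 2 at step 7.
Second: cycles through 0, 9, 2 every 3 steps. Step 7 lands at position 1 of the cycle → 9.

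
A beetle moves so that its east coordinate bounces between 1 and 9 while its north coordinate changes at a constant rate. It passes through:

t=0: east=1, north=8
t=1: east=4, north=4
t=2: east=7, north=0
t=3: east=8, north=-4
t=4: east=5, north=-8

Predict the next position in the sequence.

east=2, north=-12

The east coordinate travels 3 per step and bounces off the walls at 1 and 9.
  step 5: 5 → 2
The north coordinate changes by -4 each step: at step 5 it is -12.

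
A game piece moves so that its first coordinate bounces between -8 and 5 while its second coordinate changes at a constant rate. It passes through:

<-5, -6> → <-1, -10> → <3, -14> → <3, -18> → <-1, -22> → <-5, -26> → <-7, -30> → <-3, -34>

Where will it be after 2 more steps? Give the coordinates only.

<5, -42>

The first coordinate travels 4 per step and bounces off the walls at -8 and 5.
  step 8: -3 → 1
  step 9: 1 → 5
The second coordinate changes by -4 each step: at step 9 it is -42.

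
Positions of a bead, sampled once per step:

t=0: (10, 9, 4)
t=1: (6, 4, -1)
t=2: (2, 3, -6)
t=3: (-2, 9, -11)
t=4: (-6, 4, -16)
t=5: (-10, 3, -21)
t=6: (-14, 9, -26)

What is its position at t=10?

The first coordinate changes by -4 each step, so at step 10 it is 10 + 10·(-4) = -30.
The second coordinate repeats the cycle [9, 4, 3] with period 3; step 10 mod 3 = 1, giving 4.
The third coordinate changes by -5 each step, so at step 10 it is 4 + 10·(-5) = -46.

(-30, 4, -46)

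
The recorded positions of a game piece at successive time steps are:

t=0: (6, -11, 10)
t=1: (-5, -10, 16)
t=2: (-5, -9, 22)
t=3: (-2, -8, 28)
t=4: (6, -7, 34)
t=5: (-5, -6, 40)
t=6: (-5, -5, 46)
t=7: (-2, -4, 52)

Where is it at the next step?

First: cycles through 6, -5, -5, -2 every 4 steps. Step 8 lands at position 0 of the cycle → 6.
Second: linear, +1 per step → -3 at step 8.
Third: linear, +6 per step → 58 at step 8.

(6, -3, 58)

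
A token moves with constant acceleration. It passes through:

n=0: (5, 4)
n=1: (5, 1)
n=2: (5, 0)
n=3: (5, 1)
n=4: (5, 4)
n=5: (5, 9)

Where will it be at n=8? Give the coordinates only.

(5, 36)

Taking differences between consecutive positions: (+0, -3), (+0, -1), (+0, +1), (+0, +3), (+0, +5). These grow by (+0, +2) each step.
step 6: (5, 9) + (+0, +7) → (5, 16)
step 7: (5, 16) + (+0, +9) → (5, 25)
step 8: (5, 25) + (+0, +11) → (5, 36)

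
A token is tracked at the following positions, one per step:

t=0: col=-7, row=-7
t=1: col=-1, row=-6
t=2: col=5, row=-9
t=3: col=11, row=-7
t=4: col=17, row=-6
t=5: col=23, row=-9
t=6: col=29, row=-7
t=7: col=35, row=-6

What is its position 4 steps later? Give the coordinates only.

col=59, row=-9

The col coordinate changes by +6 each step, so at step 11 it is -7 + 11·(6) = 59.
The row coordinate repeats the cycle [-7, -6, -9] with period 3; step 11 mod 3 = 2, giving -9.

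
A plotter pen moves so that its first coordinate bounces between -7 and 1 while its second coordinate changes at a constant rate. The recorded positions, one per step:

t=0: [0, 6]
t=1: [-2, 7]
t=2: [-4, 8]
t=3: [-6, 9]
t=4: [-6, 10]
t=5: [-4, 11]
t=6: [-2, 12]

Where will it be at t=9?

[-2, 15]

The first coordinate reflects between -7 and 1, moving 2 per step.
  step 7: -2 → 0
  step 8: 0 → 0
  step 9: 0 → -2
The second coordinate changes by +1 each step: at step 9 it is 15.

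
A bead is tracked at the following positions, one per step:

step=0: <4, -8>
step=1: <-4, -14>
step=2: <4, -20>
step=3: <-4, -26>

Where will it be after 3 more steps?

<4, -44>

First: cycles through 4, -4 every 2 steps. Step 6 lands at position 0 of the cycle → 4.
Second: linear, -6 per step → -44 at step 6.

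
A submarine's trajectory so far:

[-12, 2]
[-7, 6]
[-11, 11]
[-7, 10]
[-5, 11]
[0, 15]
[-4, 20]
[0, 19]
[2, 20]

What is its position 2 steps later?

[3, 29]

Step-to-step displacements: [+5, +4], [-4, +5], [+4, -1], [+2, +1], [+5, +4], [-4, +5], [+4, -1], [+2, +1] — a repeating cycle of length 4.
step 9: apply [+5, +4] → [7, 24]
step 10: apply [-4, +5] → [3, 29]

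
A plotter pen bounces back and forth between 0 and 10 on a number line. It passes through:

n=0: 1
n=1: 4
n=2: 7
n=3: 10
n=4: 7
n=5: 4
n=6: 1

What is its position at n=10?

The value reflects between 0 and 10, moving 3 per step.
  step 7: 1 → 2
  step 8: 2 → 5
  step 9: 5 → 8
  step 10: 8 → 9

9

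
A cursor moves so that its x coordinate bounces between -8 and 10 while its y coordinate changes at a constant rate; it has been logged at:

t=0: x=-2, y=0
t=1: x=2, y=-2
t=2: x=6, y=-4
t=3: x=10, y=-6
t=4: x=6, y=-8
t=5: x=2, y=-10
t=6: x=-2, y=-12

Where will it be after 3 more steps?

The x coordinate reflects between -8 and 10, moving 4 per step.
  step 7: -2 → -6
  step 8: -6 → -6
  step 9: -6 → -2
The y coordinate changes by -2 each step: at step 9 it is -18.

x=-2, y=-18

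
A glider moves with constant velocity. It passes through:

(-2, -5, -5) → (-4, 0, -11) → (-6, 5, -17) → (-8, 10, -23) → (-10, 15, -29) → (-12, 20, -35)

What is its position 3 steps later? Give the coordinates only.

The position changes by (-2, +5, -6) every step.
step 6: (-12, 20, -35) + (-2, +5, -6) → (-14, 25, -41)
step 7: (-14, 25, -41) + (-2, +5, -6) → (-16, 30, -47)
step 8: (-16, 30, -47) + (-2, +5, -6) → (-18, 35, -53)

(-18, 35, -53)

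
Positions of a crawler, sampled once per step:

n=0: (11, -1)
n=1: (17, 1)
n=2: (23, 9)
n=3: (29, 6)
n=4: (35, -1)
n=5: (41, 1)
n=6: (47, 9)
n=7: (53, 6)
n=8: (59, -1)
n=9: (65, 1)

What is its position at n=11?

(77, 6)

First: linear, +6 per step → 77 at step 11.
Second: cycles through -1, 1, 9, 6 every 4 steps. Step 11 lands at position 3 of the cycle → 6.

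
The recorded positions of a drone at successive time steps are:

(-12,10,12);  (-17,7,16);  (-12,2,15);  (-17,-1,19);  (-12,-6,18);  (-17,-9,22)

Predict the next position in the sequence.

(-12,-14,21)

Step-to-step displacements: (-5,-3,+4), (+5,-5,-1), (-5,-3,+4), (+5,-5,-1), (-5,-3,+4) — a repeating cycle of length 2.
step 6: apply (+5,-5,-1) → (-12,-14,21)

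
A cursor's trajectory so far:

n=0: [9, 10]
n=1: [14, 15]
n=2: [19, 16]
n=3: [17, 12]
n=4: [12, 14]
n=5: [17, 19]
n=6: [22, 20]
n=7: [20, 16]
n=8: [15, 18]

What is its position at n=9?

Step-to-step displacements: [+5, +5], [+5, +1], [-2, -4], [-5, +2], [+5, +5], [+5, +1], [-2, -4], [-5, +2] — a repeating cycle of length 4.
step 9: apply [+5, +5] → [20, 23]

[20, 23]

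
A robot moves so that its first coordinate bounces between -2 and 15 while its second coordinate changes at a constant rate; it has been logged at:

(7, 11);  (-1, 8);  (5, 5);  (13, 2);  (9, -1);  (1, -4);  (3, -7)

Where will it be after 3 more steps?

The first coordinate reflects between -2 and 15, moving 8 per step.
  step 7: 3 → 11
  step 8: 11 → 11
  step 9: 11 → 3
The second coordinate changes by -3 each step: at step 9 it is -16.

(3, -16)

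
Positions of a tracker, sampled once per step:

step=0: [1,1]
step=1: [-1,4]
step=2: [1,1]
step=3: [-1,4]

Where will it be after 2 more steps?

[-1,4]

Consecutive displacements [-2,+3], [+2,-3], [-2,+3] scale by a factor of -1 each step.
step 4: [-1,4] + [+2,-3] → [1,1]
step 5: [1,1] + [-2,+3] → [-1,4]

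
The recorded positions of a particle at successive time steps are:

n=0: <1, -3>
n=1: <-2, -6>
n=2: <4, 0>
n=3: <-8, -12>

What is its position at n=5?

Consecutive displacements <-3, -3>, <+6, +6>, <-12, -12> scale by a factor of -2 each step.
step 4: <-8, -12> + <+24, +24> → <16, 12>
step 5: <16, 12> + <-48, -48> → <-32, -36>

<-32, -36>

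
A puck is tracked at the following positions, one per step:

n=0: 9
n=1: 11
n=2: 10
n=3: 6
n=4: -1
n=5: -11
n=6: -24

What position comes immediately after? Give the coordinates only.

-40

First differences are +2, -1, -4, -7, -10, -13; their common second difference is -3 (constant acceleration).
step 7: -24 − 16 → -40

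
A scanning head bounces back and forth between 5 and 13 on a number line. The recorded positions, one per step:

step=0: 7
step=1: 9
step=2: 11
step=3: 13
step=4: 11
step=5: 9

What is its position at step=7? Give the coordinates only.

The value reflects between 5 and 13, moving 2 per step.
  step 6: 9 → 7
  step 7: 7 → 5

5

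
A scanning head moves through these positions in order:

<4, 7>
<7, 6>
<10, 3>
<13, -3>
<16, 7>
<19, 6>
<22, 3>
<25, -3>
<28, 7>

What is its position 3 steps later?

<37, -3>

The first coordinate changes by +3 each step, so at step 11 it is 4 + 11·(3) = 37.
The second coordinate repeats the cycle [7, 6, 3, -3] with period 4; step 11 mod 4 = 3, giving -3.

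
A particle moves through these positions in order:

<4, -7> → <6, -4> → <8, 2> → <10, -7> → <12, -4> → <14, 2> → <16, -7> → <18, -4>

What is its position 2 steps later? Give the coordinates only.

<22, -7>

First: linear, +2 per step → 22 at step 9.
Second: cycles through -7, -4, 2 every 3 steps. Step 9 lands at position 0 of the cycle → -7.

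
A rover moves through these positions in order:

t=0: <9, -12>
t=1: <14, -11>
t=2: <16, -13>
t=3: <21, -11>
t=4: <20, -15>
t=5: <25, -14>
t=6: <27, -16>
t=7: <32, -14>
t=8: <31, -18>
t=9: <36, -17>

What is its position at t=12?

<42, -21>

The moves between consecutive positions are <+5, +1>, <+2, -2>, <+5, +2>, <-1, -4>, <+5, +1>, <+2, -2>, <+5, +2>, <-1, -4>, <+5, +1>; they repeat the 4-cycle [<+5, +1>, <+2, -2>, <+5, +2>, <-1, -4>].
step 10: apply <+2, -2> → <38, -19>
step 11: apply <+5, +2> → <43, -17>
step 12: apply <-1, -4> → <42, -21>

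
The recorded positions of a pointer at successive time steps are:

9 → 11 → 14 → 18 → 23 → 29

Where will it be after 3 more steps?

53

Successive displacements: +2, +3, +4, +5, +6 — each changes by +1.
step 6: 29 + 7 → 36
step 7: 36 + 8 → 44
step 8: 44 + 9 → 53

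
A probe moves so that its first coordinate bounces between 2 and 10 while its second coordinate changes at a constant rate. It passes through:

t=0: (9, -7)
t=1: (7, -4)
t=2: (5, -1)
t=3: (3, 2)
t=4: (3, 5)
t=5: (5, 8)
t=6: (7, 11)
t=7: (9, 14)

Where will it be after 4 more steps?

(3, 26)

The first coordinate travels 2 per step and bounces off the walls at 2 and 10.
  step 8: 9 → 9
  step 9: 9 → 7
  step 10: 7 → 5
  step 11: 5 → 3
The second coordinate changes by +3 each step: at step 11 it is 26.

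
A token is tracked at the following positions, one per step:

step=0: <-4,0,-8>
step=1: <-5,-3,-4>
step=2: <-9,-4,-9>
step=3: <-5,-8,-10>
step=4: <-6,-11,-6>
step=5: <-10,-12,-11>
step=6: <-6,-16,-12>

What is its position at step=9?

Differencing gives <-1,-3,+4>, <-4,-1,-5>, <+4,-4,-1>, <-1,-3,+4>, <-4,-1,-5>, <+4,-4,-1>. This is the pattern <-1,-3,+4>, <-4,-1,-5>, <+4,-4,-1> repeated.
step 7: apply <-1,-3,+4> → <-7,-19,-8>
step 8: apply <-4,-1,-5> → <-11,-20,-13>
step 9: apply <+4,-4,-1> → <-7,-24,-14>

<-7,-24,-14>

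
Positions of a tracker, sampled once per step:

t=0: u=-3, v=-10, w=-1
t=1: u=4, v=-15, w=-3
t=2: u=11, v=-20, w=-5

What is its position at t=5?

u=32, v=-35, w=-11

The position changes by (+7, -5, -2) every step.
step 3: u=11, v=-20, w=-5 + (+7, -5, -2) → u=18, v=-25, w=-7
step 4: u=18, v=-25, w=-7 + (+7, -5, -2) → u=25, v=-30, w=-9
step 5: u=25, v=-30, w=-9 + (+7, -5, -2) → u=32, v=-35, w=-11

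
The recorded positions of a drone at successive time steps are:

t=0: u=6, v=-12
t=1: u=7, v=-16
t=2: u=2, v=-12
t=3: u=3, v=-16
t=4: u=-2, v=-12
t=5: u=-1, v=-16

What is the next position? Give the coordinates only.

u=-6, v=-12

The moves between consecutive positions are (+1,-4), (-5,+4), (+1,-4), (-5,+4), (+1,-4); they repeat the 2-cycle [(+1,-4), (-5,+4)].
step 6: apply (-5,+4) → u=-6, v=-12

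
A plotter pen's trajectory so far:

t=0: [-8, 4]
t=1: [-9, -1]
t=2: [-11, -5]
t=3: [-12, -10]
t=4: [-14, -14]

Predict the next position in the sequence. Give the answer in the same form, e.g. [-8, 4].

[-15, -19]

Differencing gives [-1, -5], [-2, -4], [-1, -5], [-2, -4]. This is the pattern [-1, -5], [-2, -4] repeated.
step 5: apply [-1, -5] → [-15, -19]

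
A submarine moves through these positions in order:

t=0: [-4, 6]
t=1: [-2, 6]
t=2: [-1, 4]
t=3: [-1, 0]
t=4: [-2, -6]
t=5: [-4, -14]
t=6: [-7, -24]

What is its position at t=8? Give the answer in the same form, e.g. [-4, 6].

[-16, -50]

First differences are [+2, +0], [+1, -2], [+0, -4], [-1, -6], [-2, -8], [-3, -10]; their common second difference is [-1, -2] (constant acceleration).
step 7: [-7, -24] + [-4, -12] → [-11, -36]
step 8: [-11, -36] + [-5, -14] → [-16, -50]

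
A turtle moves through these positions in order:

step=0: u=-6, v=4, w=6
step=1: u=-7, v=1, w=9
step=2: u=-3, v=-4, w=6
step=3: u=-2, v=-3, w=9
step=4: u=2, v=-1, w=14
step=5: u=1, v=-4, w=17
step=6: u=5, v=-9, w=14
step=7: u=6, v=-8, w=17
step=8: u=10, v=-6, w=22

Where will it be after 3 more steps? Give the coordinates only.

u=14, v=-13, w=25

Differencing gives (-1, -3, +3), (+4, -5, -3), (+1, +1, +3), (+4, +2, +5), (-1, -3, +3), (+4, -5, -3), (+1, +1, +3), (+4, +2, +5). This is the pattern (-1, -3, +3), (+4, -5, -3), (+1, +1, +3), (+4, +2, +5) repeated.
step 9: apply (-1, -3, +3) → u=9, v=-9, w=25
step 10: apply (+4, -5, -3) → u=13, v=-14, w=22
step 11: apply (+1, +1, +3) → u=14, v=-13, w=25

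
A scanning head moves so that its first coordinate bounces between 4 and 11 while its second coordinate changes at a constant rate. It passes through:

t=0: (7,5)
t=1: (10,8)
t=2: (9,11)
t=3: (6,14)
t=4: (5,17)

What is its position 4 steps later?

The first coordinate travels 3 per step and bounces off the walls at 4 and 11.
  step 5: 5 → 8
  step 6: 8 → 11
  step 7: 11 → 8
  step 8: 8 → 5
The second coordinate changes by +3 each step: at step 8 it is 29.

(5,29)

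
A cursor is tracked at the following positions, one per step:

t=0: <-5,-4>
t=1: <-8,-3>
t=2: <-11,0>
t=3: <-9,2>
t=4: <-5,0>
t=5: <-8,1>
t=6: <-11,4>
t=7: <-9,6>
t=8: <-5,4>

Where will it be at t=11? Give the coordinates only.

<-9,10>

Differencing gives <-3,+1>, <-3,+3>, <+2,+2>, <+4,-2>, <-3,+1>, <-3,+3>, <+2,+2>, <+4,-2>. This is the pattern <-3,+1>, <-3,+3>, <+2,+2>, <+4,-2> repeated.
step 9: apply <-3,+1> → <-8,5>
step 10: apply <-3,+3> → <-11,8>
step 11: apply <+2,+2> → <-9,10>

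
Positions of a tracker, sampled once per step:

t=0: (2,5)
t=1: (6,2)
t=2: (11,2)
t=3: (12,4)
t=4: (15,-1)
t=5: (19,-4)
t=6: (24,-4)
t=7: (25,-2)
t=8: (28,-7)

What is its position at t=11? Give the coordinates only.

(38,-8)

The moves between consecutive positions are (+4,-3), (+5,+0), (+1,+2), (+3,-5), (+4,-3), (+5,+0), (+1,+2), (+3,-5); they repeat the 4-cycle [(+4,-3), (+5,+0), (+1,+2), (+3,-5)].
step 9: apply (+4,-3) → (32,-10)
step 10: apply (+5,+0) → (37,-10)
step 11: apply (+1,+2) → (38,-8)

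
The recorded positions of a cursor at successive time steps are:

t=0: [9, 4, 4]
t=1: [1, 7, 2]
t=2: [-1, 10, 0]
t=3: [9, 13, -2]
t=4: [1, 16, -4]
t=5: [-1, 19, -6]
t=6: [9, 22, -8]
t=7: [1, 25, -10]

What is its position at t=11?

The first coordinate repeats the cycle [9, 1, -1] with period 3; step 11 mod 3 = 2, giving -1.
The second coordinate changes by +3 each step, so at step 11 it is 4 + 11·(3) = 37.
The third coordinate changes by -2 each step, so at step 11 it is 4 + 11·(-2) = -18.

[-1, 37, -18]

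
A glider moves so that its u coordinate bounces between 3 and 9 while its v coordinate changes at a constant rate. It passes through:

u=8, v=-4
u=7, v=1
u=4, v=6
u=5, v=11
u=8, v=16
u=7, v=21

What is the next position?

The u coordinate travels 3 per step and bounces off the walls at 3 and 9.
  step 6: 7 → 4
The v coordinate changes by +5 each step: at step 6 it is 26.

u=4, v=26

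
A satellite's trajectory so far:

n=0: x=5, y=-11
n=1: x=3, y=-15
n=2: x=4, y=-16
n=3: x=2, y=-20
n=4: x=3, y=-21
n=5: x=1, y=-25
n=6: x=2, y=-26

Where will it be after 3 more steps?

The moves between consecutive positions are (-2, -4), (+1, -1), (-2, -4), (+1, -1), (-2, -4), (+1, -1); they repeat the 2-cycle [(-2, -4), (+1, -1)].
step 7: apply (-2, -4) → x=0, y=-30
step 8: apply (+1, -1) → x=1, y=-31
step 9: apply (-2, -4) → x=-1, y=-35

x=-1, y=-35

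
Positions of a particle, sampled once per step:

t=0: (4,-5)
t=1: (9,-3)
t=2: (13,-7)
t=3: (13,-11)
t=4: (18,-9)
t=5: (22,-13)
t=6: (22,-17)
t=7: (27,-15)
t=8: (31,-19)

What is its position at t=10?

(36,-21)

The moves between consecutive positions are (+5,+2), (+4,-4), (+0,-4), (+5,+2), (+4,-4), (+0,-4), (+5,+2), (+4,-4); they repeat the 3-cycle [(+5,+2), (+4,-4), (+0,-4)].
step 9: apply (+0,-4) → (31,-23)
step 10: apply (+5,+2) → (36,-21)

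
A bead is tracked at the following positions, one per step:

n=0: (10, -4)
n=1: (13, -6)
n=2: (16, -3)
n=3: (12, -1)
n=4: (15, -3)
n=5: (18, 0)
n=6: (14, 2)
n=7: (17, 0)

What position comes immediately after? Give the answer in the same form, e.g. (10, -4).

Step-to-step displacements: (+3, -2), (+3, +3), (-4, +2), (+3, -2), (+3, +3), (-4, +2), (+3, -2) — a repeating cycle of length 3.
step 8: apply (+3, +3) → (20, 3)

(20, 3)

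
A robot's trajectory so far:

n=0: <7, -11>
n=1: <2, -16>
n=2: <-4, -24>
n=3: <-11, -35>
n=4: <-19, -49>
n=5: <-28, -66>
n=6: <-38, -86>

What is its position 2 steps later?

Successive displacements: <-5, -5>, <-6, -8>, <-7, -11>, <-8, -14>, <-9, -17>, <-10, -20> — each changes by <-1, -3>.
step 7: <-38, -86> + <-11, -23> → <-49, -109>
step 8: <-49, -109> + <-12, -26> → <-61, -135>

<-61, -135>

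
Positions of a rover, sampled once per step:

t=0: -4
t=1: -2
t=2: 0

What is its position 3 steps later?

The position changes by +2 every step.
step 3: 0 + 2 → 2
step 4: 2 + 2 → 4
step 5: 4 + 2 → 6

6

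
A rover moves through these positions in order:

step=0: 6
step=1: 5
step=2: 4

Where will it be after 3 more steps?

1

Constant displacement of -1 per step.
step 3: 4 − 1 → 3
step 4: 3 − 1 → 2
step 5: 2 − 1 → 1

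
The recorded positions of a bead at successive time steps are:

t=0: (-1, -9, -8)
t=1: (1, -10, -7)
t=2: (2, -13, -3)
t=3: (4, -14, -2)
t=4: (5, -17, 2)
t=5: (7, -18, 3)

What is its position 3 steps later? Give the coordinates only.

The moves between consecutive positions are (+2, -1, +1), (+1, -3, +4), (+2, -1, +1), (+1, -3, +4), (+2, -1, +1); they repeat the 2-cycle [(+2, -1, +1), (+1, -3, +4)].
step 6: apply (+1, -3, +4) → (8, -21, 7)
step 7: apply (+2, -1, +1) → (10, -22, 8)
step 8: apply (+1, -3, +4) → (11, -25, 12)

(11, -25, 12)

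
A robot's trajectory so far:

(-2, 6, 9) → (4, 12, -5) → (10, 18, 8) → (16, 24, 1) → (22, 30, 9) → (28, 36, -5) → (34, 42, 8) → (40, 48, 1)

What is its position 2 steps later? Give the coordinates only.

(52, 60, -5)

The first coordinate changes by +6 each step, so at step 9 it is -2 + 9·(6) = 52.
The second coordinate changes by +6 each step, so at step 9 it is 6 + 9·(6) = 60.
The third coordinate repeats the cycle [9, -5, 8, 1] with period 4; step 9 mod 4 = 1, giving -5.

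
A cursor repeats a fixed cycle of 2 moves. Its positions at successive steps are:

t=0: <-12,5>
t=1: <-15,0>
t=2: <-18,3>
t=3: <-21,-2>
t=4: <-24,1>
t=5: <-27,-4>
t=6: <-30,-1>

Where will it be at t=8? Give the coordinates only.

<-36,-3>

Differencing gives <-3,-5>, <-3,+3>, <-3,-5>, <-3,+3>, <-3,-5>, <-3,+3>. This is the pattern <-3,-5>, <-3,+3> repeated.
step 7: apply <-3,-5> → <-33,-6>
step 8: apply <-3,+3> → <-36,-3>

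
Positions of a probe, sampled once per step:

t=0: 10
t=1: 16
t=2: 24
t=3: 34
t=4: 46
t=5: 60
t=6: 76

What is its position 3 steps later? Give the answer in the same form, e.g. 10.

136

First differences are +6, +8, +10, +12, +14, +16; their common second difference is +2 (constant acceleration).
step 7: 76 + 18 → 94
step 8: 94 + 20 → 114
step 9: 114 + 22 → 136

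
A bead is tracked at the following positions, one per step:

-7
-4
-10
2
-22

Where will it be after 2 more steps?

-70

The jumps are +3, -6, +12, -24 — a geometric progression with ratio -2.
step 5: -22 + 48 → 26
step 6: 26 − 96 → -70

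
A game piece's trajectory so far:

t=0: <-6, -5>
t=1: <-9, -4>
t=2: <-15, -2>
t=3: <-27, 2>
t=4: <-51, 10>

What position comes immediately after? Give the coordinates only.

<-99, 26>

Consecutive displacements <-3, +1>, <-6, +2>, <-12, +4>, <-24, +8> scale by a factor of 2 each step.
step 5: <-51, 10> + <-48, +16> → <-99, 26>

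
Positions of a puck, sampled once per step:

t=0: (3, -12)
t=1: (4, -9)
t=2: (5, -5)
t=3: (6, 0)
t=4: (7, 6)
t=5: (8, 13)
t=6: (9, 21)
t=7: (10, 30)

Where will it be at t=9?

First differences are (+1, +3), (+1, +4), (+1, +5), (+1, +6), (+1, +7), (+1, +8), (+1, +9); their common second difference is (+0, +1) (constant acceleration).
step 8: (10, 30) + (+1, +10) → (11, 40)
step 9: (11, 40) + (+1, +11) → (12, 51)

(12, 51)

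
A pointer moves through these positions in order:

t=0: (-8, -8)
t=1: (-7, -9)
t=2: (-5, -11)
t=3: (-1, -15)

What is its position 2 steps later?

(23, -39)

Consecutive displacements (+1, -1), (+2, -2), (+4, -4) scale by a factor of 2 each step.
step 4: (-1, -15) + (+8, -8) → (7, -23)
step 5: (7, -23) + (+16, -16) → (23, -39)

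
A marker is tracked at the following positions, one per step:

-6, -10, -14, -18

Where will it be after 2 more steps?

Constant displacement of -4 per step.
step 4: -18 − 4 → -22
step 5: -22 − 4 → -26

-26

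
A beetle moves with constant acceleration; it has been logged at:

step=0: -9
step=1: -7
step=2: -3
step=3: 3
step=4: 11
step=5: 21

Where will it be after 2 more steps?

First differences are +2, +4, +6, +8, +10; their common second difference is +2 (constant acceleration).
step 6: 21 + 12 → 33
step 7: 33 + 14 → 47

47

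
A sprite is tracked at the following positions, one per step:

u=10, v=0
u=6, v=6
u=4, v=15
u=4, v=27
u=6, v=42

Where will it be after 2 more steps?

Successive displacements: (-4,+6), (-2,+9), (+0,+12), (+2,+15) — each changes by (+2,+3).
step 5: u=6, v=42 + (+4,+18) → u=10, v=60
step 6: u=10, v=60 + (+6,+21) → u=16, v=81

u=16, v=81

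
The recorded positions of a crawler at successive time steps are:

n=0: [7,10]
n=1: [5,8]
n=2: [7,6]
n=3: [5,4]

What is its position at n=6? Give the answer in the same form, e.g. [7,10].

The first coordinate repeats the cycle [7, 5] with period 2; step 6 mod 2 = 0, giving 7.
The second coordinate changes by -2 each step, so at step 6 it is 10 + 6·(-2) = -2.

[7,-2]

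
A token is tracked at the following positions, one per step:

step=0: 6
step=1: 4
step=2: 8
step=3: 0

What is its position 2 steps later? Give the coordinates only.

Step-to-step displacements: -2, +4, -8; each is -2× the previous.
step 4: 0 + 16 → 16
step 5: 16 − 32 → -16

-16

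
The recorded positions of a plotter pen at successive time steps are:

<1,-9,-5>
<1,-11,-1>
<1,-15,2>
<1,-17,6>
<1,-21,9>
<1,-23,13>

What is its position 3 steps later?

The moves between consecutive positions are <+0,-2,+4>, <+0,-4,+3>, <+0,-2,+4>, <+0,-4,+3>, <+0,-2,+4>; they repeat the 2-cycle [<+0,-2,+4>, <+0,-4,+3>].
step 6: apply <+0,-4,+3> → <1,-27,16>
step 7: apply <+0,-2,+4> → <1,-29,20>
step 8: apply <+0,-4,+3> → <1,-33,23>

<1,-33,23>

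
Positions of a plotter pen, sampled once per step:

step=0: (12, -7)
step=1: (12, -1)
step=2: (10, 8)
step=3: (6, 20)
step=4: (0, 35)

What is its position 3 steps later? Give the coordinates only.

Taking differences between consecutive positions: (+0, +6), (-2, +9), (-4, +12), (-6, +15). These grow by (-2, +3) each step.
step 5: (0, 35) + (-8, +18) → (-8, 53)
step 6: (-8, 53) + (-10, +21) → (-18, 74)
step 7: (-18, 74) + (-12, +24) → (-30, 98)

(-30, 98)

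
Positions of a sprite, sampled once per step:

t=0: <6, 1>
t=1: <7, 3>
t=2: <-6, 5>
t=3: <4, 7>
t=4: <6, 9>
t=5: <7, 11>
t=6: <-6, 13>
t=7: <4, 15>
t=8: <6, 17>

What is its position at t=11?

<4, 23>

The first coordinate repeats the cycle [6, 7, -6, 4] with period 4; step 11 mod 4 = 3, giving 4.
The second coordinate changes by +2 each step, so at step 11 it is 1 + 11·(2) = 23.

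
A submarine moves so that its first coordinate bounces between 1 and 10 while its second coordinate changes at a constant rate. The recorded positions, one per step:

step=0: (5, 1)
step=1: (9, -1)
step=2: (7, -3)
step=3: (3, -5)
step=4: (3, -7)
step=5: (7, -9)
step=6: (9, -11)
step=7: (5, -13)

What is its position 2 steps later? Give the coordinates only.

The first coordinate travels 4 per step and bounces off the walls at 1 and 10.
  step 8: 5 → 1
  step 9: 1 → 5
The second coordinate changes by -2 each step: at step 9 it is -17.

(5, -17)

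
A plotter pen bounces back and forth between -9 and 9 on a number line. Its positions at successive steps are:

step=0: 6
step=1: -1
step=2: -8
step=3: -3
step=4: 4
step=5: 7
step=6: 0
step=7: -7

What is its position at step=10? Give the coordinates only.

8

The value travels 7 per step and bounces off the walls at -9 and 9.
  step 8: -7 → -4
  step 9: -4 → 3
  step 10: 3 → 8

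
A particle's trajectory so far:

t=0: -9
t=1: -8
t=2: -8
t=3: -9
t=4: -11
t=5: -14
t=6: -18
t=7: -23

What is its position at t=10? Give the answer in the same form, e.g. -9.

Successive displacements: +1, +0, -1, -2, -3, -4, -5 — each changes by -1.
step 8: -23 − 6 → -29
step 9: -29 − 7 → -36
step 10: -36 − 8 → -44

-44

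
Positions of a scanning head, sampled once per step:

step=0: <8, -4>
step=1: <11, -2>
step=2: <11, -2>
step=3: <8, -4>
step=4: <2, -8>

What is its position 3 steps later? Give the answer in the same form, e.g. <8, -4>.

Taking differences between consecutive positions: <+3, +2>, <+0, +0>, <-3, -2>, <-6, -4>. These grow by <-3, -2> each step.
step 5: <2, -8> + <-9, -6> → <-7, -14>
step 6: <-7, -14> + <-12, -8> → <-19, -22>
step 7: <-19, -22> + <-15, -10> → <-34, -32>

<-34, -32>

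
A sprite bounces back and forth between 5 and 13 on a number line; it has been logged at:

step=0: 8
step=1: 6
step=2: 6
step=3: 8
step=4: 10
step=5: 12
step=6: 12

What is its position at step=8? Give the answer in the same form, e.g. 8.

The value reflects between 5 and 13, moving 2 per step.
  step 7: 12 → 10
  step 8: 10 → 8

8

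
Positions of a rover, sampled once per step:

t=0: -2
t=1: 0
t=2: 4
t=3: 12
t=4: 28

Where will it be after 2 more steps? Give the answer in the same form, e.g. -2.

124

Step-to-step displacements: +2, +4, +8, +16; each is 2× the previous.
step 5: 28 + 32 → 60
step 6: 60 + 64 → 124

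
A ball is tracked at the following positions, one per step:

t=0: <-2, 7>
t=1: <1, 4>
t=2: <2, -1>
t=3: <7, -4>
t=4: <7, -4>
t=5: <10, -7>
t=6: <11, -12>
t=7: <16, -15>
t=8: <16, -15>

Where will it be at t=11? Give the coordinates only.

Step-to-step displacements: <+3, -3>, <+1, -5>, <+5, -3>, <+0, +0>, <+3, -3>, <+1, -5>, <+5, -3>, <+0, +0> — a repeating cycle of length 4.
step 9: apply <+3, -3> → <19, -18>
step 10: apply <+1, -5> → <20, -23>
step 11: apply <+5, -3> → <25, -26>

<25, -26>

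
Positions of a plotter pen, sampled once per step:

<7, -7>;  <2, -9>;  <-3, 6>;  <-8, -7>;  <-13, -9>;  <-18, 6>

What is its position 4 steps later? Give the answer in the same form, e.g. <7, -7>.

First: linear, -5 per step → -38 at step 9.
Second: cycles through -7, -9, 6 every 3 steps. Step 9 lands at position 0 of the cycle → -7.

<-38, -7>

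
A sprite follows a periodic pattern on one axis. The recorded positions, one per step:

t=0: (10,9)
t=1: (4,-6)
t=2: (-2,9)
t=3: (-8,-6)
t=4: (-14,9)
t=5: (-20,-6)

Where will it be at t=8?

(-38,9)

First: linear, -6 per step → -38 at step 8.
Second: cycles through 9, -6 every 2 steps. Step 8 lands at position 0 of the cycle → 9.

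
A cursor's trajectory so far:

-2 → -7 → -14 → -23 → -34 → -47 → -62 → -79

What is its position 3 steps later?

Taking differences between consecutive positions: -5, -7, -9, -11, -13, -15, -17. These grow by -2 each step.
step 8: -79 − 19 → -98
step 9: -98 − 21 → -119
step 10: -119 − 23 → -142

-142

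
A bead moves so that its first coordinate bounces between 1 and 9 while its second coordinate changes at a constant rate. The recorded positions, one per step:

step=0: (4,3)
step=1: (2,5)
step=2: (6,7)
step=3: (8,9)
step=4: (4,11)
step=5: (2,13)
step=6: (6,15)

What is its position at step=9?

(2,21)

The first coordinate reflects between 1 and 9, moving 4 per step.
  step 7: 6 → 8
  step 8: 8 → 4
  step 9: 4 → 2
The second coordinate changes by +2 each step: at step 9 it is 21.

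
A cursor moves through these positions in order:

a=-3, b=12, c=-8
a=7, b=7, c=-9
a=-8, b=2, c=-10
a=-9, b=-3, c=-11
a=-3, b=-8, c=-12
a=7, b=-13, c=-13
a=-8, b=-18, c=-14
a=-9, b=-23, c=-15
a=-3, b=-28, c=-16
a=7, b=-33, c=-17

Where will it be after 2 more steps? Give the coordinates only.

a=-9, b=-43, c=-19

The a coordinate repeats the cycle [-3, 7, -8, -9] with period 4; step 11 mod 4 = 3, giving -9.
The b coordinate changes by -5 each step, so at step 11 it is 12 + 11·(-5) = -43.
The c coordinate changes by -1 each step, so at step 11 it is -8 + 11·(-1) = -19.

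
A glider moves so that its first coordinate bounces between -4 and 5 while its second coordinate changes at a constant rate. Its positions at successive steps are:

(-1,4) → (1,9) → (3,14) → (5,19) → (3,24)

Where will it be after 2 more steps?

The first coordinate travels 2 per step and bounces off the walls at -4 and 5.
  step 5: 3 → 1
  step 6: 1 → -1
The second coordinate changes by +5 each step: at step 6 it is 34.

(-1,34)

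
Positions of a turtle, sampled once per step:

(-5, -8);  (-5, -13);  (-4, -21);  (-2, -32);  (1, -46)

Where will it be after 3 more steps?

(16, -106)

Successive displacements: (+0, -5), (+1, -8), (+2, -11), (+3, -14) — each changes by (+1, -3).
step 5: (1, -46) + (+4, -17) → (5, -63)
step 6: (5, -63) + (+5, -20) → (10, -83)
step 7: (10, -83) + (+6, -23) → (16, -106)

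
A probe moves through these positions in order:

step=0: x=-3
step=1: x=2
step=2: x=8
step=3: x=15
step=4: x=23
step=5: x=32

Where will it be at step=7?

Taking differences between consecutive positions: +5, +6, +7, +8, +9. These grow by +1 each step.
step 6: 32 + 10 → x=42
step 7: 42 + 11 → x=53

x=53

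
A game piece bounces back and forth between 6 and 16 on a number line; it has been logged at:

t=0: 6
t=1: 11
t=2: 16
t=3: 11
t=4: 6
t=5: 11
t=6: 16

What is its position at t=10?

16

The value travels 5 per step and bounces off the walls at 6 and 16.
  step 7: 16 → 11
  step 8: 11 → 6
  step 9: 6 → 11
  step 10: 11 → 16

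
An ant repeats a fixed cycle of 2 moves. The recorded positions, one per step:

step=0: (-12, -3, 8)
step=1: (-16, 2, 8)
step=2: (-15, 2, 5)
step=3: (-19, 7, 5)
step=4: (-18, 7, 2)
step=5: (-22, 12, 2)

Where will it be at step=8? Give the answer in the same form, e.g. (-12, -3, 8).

(-24, 17, -4)

Differencing gives (-4, +5, +0), (+1, +0, -3), (-4, +5, +0), (+1, +0, -3), (-4, +5, +0). This is the pattern (-4, +5, +0), (+1, +0, -3) repeated.
step 6: apply (+1, +0, -3) → (-21, 12, -1)
step 7: apply (-4, +5, +0) → (-25, 17, -1)
step 8: apply (+1, +0, -3) → (-24, 17, -4)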